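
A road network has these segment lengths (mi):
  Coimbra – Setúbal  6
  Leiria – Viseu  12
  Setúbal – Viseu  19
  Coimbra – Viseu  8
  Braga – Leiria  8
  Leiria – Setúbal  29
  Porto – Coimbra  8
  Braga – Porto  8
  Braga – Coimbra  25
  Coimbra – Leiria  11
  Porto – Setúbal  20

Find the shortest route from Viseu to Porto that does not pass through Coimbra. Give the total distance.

Candidate routes:
Viseu -> Setúbal -> Leiria -> Braga -> Porto: 19 + 29 + 8 + 8 = 64
Viseu -> Leiria -> Setúbal -> Porto: 12 + 29 + 20 = 61
Viseu -> Leiria -> Braga -> Porto: 12 + 8 + 8 = 28
Viseu -> Setúbal -> Porto: 19 + 20 = 39
Best route has total 28 mi.

28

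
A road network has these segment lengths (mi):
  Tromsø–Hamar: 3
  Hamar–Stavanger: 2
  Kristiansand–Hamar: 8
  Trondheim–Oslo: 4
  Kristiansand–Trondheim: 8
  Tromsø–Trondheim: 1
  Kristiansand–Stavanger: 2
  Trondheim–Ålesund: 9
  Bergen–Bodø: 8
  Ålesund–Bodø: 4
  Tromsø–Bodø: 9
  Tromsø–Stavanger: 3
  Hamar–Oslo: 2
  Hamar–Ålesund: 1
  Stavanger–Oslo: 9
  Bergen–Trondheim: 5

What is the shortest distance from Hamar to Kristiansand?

4

A few of the Hamar→Kristiansand routes:
Hamar -> Oslo -> Trondheim -> Tromsø -> Stavanger -> Kristiansand: 2 + 4 + 1 + 3 + 2 = 12
Hamar -> Kristiansand: 8
Hamar -> Tromsø -> Stavanger -> Kristiansand: 3 + 3 + 2 = 8
Hamar -> Stavanger -> Kristiansand: 2 + 2 = 4
Best route has total 4 mi.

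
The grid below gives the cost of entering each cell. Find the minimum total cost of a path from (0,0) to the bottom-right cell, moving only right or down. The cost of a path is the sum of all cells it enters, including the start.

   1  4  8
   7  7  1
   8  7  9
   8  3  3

25

Best path: r0c0→r0c1→r1c1→r1c2→r2c2→r3c2
Cost: 1 + 4 + 7 + 1 + 9 + 3 = 25
(Top row then right column would cost 26.)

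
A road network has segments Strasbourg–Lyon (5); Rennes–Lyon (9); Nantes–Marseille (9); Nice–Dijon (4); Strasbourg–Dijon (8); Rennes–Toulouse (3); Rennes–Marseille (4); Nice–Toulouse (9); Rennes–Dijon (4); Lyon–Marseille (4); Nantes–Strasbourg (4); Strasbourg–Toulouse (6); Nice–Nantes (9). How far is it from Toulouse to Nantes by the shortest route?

10

Comparing a few candidate routes:
Toulouse -> Rennes -> Dijon -> Nice -> Nantes: 3 + 4 + 4 + 9 = 20
Toulouse -> Strasbourg -> Nantes: 6 + 4 = 10
Toulouse -> Rennes -> Marseille -> Lyon -> Strasbourg -> Nantes: 3 + 4 + 4 + 5 + 4 = 20
Toulouse -> Rennes -> Marseille -> Nantes: 3 + 4 + 9 = 16
Toulouse -> Rennes -> Dijon -> Strasbourg -> Nantes: 3 + 4 + 8 + 4 = 19
Toulouse -> Nice -> Nantes: 9 + 9 = 18
Shortest: 10.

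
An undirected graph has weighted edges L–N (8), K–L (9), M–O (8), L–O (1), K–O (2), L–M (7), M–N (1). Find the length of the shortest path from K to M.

10

Checking several routes:
K → L → M: 9 + 7 = 16
K → O → L → M: 2 + 1 + 7 = 10
K → O → L → N → M: 2 + 1 + 8 + 1 = 12
K → O → M: 2 + 8 = 10
Best route has total 10.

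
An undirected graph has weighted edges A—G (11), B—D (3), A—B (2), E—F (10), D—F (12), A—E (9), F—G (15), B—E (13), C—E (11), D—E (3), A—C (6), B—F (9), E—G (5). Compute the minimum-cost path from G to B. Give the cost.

Comparing a few candidate routes:
G-E-B: 5 + 13 = 18
G-A-B: 11 + 2 = 13
G-E-A-B: 5 + 9 + 2 = 16
G-E-F-B: 5 + 10 + 9 = 24
G-E-D-B: 5 + 3 + 3 = 11
Shortest: 11.

11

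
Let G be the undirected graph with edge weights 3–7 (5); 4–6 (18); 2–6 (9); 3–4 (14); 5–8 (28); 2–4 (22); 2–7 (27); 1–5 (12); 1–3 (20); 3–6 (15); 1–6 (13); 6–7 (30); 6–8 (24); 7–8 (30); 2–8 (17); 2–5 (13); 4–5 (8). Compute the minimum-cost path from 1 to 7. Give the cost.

25

Checking several routes:
1 -> 6 -> 7: 13 + 30 = 43
1 -> 5 -> 4 -> 3 -> 7: 12 + 8 + 14 + 5 = 39
1 -> 3 -> 7: 20 + 5 = 25
1 -> 6 -> 3 -> 7: 13 + 15 + 5 = 33
The minimum is 25.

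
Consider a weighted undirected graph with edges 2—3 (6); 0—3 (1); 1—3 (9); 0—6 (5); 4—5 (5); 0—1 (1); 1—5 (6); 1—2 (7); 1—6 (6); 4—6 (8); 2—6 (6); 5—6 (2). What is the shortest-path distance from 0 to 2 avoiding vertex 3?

Checking several routes:
0 -> 1 -> 2: 1 + 7 = 8
0 -> 1 -> 6 -> 2: 1 + 6 + 6 = 13
0 -> 6 -> 2: 5 + 6 = 11
Shortest: 8.

8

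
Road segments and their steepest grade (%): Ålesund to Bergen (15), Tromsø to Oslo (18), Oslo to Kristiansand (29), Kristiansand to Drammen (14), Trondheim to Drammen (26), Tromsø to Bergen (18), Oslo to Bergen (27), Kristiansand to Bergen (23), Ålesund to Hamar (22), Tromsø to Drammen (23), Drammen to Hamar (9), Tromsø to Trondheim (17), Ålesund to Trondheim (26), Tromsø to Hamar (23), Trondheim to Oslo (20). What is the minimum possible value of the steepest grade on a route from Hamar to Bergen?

22

Some routes from Hamar to Bergen:
Hamar → Drammen → Kristiansand → Bergen: max(9, 14, 23) = 23
Hamar → Ålesund → Bergen: max(22, 15) = 22
Hamar → Drammen → Tromsø → Bergen: max(9, 23, 18) = 23
Hamar → Tromsø → Bergen: max(23, 18) = 23
Hamar → Tromsø → Drammen → Kristiansand → Bergen: max(23, 23, 14, 23) = 23
The minimum achievable maximum is 22%.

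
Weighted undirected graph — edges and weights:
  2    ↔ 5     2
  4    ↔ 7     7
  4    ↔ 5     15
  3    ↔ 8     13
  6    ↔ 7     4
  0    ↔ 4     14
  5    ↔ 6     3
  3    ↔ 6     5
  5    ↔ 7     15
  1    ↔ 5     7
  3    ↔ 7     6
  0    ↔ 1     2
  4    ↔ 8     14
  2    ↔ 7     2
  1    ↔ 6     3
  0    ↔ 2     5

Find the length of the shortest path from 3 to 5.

8

Comparing a few candidate routes:
3 - 7 - 6 - 5: 6 + 4 + 3 = 13
3 - 6 - 5: 5 + 3 = 8
3 - 6 - 1 - 5: 5 + 3 + 7 = 15
3 - 7 - 2 - 5: 6 + 2 + 2 = 10
3 - 6 - 1 - 0 - 2 - 5: 5 + 3 + 2 + 5 + 2 = 17
3 - 6 - 7 - 2 - 5: 5 + 4 + 2 + 2 = 13
Best route has total 8.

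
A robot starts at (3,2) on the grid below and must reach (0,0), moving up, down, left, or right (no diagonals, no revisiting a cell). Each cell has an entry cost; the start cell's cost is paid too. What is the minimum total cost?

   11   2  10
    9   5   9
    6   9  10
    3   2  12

41

Path [3,2] → [3,1] → [2,1] → [1,1] → [0,1] → [0,0]: 12 + 2 + 9 + 5 + 2 + 11 = 41.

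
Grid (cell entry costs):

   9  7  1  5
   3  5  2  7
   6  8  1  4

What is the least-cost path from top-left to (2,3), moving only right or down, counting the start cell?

24

Cheapest: [0,0] -> [0,1] -> [0,2] -> [1,2] -> [2,2] -> [2,3]
  9 + 7 + 1 + 2 + 1 + 4 = 24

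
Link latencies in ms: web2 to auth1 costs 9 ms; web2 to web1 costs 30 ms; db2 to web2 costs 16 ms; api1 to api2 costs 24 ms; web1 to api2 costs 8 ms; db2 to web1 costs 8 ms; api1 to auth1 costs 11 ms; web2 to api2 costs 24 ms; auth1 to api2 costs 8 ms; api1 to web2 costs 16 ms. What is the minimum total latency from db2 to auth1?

Some routes from db2 to auth1:
db2 -> web2 -> auth1: 16 + 9 = 25
db2 -> web2 -> api2 -> auth1: 16 + 24 + 8 = 48
db2 -> web1 -> web2 -> auth1: 8 + 30 + 9 = 47
db2 -> web2 -> api1 -> auth1: 16 + 16 + 11 = 43
db2 -> web1 -> api2 -> auth1: 8 + 8 + 8 = 24
Best route has total 24 ms.

24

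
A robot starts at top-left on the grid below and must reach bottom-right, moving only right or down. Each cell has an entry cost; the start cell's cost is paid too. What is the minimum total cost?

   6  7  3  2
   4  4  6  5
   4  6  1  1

Path [0,0] → [1,0] → [1,1] → [1,2] → [2,2] → [2,3]: 6 + 4 + 4 + 6 + 1 + 1 = 22.

22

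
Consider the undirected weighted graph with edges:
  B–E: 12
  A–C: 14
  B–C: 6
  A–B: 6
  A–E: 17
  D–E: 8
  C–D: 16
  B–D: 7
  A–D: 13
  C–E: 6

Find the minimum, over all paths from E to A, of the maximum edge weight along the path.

6

Checking several routes:
E → B → D → A: max(12, 7, 13) = 13
E → B → A: max(12, 6) = 12
E → D → B → A: max(8, 7, 6) = 8
E → C → B → A: max(6, 6, 6) = 6
The minimum achievable maximum is 6.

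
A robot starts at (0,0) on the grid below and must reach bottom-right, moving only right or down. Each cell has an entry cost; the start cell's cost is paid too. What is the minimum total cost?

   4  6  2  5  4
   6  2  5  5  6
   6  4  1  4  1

22

Take r0c0 → r0c1 → r1c1 → r2c1 → r2c2 → r2c3 → r2c4 for a total of 4 + 6 + 2 + 4 + 1 + 4 + 1 = 22.
(Top row then right column would cost 28.)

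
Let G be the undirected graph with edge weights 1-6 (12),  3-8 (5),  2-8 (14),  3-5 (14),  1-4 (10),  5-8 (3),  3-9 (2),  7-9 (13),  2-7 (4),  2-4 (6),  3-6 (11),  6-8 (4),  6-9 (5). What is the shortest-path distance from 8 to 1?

16

Checking several routes:
8-2-4-1: 14 + 6 + 10 = 30
8-3-9-6-1: 5 + 2 + 5 + 12 = 24
8-6-1: 4 + 12 = 16
8-5-3-9-6-1: 3 + 14 + 2 + 5 + 12 = 36
8-3-6-1: 5 + 11 + 12 = 28
Best route has total 16.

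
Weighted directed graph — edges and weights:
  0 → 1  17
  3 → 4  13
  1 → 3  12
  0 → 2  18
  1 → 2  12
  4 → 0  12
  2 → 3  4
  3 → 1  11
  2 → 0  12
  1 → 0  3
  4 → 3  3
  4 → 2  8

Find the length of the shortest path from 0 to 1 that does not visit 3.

17

Paths from 0 to 1 avoiding 3:
0-1: 17
Best route has total 17.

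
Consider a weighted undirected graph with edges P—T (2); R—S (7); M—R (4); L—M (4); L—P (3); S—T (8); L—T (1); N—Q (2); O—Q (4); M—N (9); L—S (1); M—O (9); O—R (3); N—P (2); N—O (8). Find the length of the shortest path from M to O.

Checking several routes:
M - R - O: 4 + 3 = 7
M - N - Q - O: 9 + 2 + 4 = 15
M - O: 9
Best route has total 7.

7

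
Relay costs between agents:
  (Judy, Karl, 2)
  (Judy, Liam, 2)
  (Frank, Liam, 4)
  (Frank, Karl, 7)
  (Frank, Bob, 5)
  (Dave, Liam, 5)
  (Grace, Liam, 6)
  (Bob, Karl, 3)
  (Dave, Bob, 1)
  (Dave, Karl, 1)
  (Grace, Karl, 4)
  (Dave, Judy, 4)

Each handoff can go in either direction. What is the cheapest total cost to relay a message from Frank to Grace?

10

Some routes from Frank to Grace:
Frank - Liam - Grace: 4 + 6 = 10
Frank - Bob - Dave - Karl - Grace: 5 + 1 + 1 + 4 = 11
Frank - Karl - Grace: 7 + 4 = 11
The minimum is 10.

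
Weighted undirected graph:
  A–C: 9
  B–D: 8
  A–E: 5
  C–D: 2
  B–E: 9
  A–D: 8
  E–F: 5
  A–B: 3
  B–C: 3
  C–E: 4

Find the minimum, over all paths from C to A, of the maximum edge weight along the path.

3

Comparing a few candidate routes:
C→D→A: max(2, 8) = 8
C→B→D→A: max(3, 8, 8) = 8
C→E→A: max(4, 5) = 5
C→B→A: max(3, 3) = 3
C→D→B→A: max(2, 8, 3) = 8
Smallest bottleneck: 3.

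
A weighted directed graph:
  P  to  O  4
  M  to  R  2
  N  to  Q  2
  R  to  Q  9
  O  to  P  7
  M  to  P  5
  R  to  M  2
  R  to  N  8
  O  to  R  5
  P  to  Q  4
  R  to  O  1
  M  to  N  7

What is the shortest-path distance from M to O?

3

Routes from M to O:
M→P→O: 5 + 4 = 9
M→R→O: 2 + 1 = 3
The minimum is 3.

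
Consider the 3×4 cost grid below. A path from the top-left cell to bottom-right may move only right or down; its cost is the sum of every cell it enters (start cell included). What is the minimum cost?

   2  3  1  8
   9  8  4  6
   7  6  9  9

25

One optimal route is [0,0] → [0,1] → [0,2] → [1,2] → [1,3] → [2,3].
Its cost is 2 + 3 + 1 + 4 + 6 + 9 = 25.
For comparison, the top-then-right route costs 29.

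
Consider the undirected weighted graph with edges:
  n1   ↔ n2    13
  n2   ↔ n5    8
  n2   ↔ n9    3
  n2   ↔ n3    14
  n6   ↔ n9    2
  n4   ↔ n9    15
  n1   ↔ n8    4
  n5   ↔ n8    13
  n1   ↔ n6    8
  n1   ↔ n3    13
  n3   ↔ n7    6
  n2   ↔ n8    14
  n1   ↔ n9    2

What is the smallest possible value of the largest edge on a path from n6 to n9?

A few of the n6→n9 routes:
n6 → n1 → n9: max(8, 2) = 8
n6 → n9: max(2) = 2
n6 → n1 → n2 → n9: max(8, 13, 3) = 13
n6 → n1 → n8 → n5 → n2 → n9: max(8, 4, 13, 8, 3) = 13
Smallest bottleneck: 2.

2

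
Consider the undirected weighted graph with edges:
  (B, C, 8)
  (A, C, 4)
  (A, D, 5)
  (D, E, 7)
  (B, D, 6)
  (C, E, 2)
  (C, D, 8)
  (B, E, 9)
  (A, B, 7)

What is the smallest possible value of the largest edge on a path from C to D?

5

A few of the C→D routes:
C - E - D: max(2, 7) = 7
C - A - D: max(4, 5) = 5
C - A - B - D: max(4, 7, 6) = 7
Smallest bottleneck: 5.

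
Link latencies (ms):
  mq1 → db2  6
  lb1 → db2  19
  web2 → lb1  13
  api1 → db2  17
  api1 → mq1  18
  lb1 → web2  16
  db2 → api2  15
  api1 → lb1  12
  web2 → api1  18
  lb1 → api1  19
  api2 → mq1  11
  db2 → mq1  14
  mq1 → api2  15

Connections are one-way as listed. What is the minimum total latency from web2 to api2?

Some routes from web2 to api2:
web2 → lb1 → db2 → api2: 13 + 19 + 15 = 47
web2 → api1 → mq1 → db2 → api2: 18 + 18 + 6 + 15 = 57
web2 → api1 → db2 → api2: 18 + 17 + 15 = 50
web2 → api1 → mq1 → api2: 18 + 18 + 15 = 51
web2 → lb1 → db2 → mq1 → api2: 13 + 19 + 14 + 15 = 61
Best route has total 47 ms.

47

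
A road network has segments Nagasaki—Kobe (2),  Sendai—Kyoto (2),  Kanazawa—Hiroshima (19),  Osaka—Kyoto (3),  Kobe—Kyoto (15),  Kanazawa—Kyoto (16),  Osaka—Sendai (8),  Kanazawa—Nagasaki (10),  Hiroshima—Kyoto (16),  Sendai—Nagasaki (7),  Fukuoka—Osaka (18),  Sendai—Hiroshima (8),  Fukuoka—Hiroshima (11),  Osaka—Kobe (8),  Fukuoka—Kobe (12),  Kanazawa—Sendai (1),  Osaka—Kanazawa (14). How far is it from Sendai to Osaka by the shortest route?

5

Checking several routes:
Sendai-Nagasaki-Kobe-Osaka: 7 + 2 + 8 = 17
Sendai-Kanazawa-Osaka: 1 + 14 = 15
Sendai-Osaka: 8
Sendai-Kyoto-Osaka: 2 + 3 = 5
Shortest: 5 km.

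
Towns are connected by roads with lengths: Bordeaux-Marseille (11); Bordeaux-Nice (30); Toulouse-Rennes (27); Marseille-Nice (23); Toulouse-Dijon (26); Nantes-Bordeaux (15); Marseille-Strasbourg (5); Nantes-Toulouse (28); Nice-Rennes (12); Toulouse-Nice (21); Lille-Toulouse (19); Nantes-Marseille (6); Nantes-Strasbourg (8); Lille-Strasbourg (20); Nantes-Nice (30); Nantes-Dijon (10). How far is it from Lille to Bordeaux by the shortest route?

36

Comparing a few candidate routes:
Lille-Strasbourg-Nantes-Marseille-Bordeaux: 20 + 8 + 6 + 11 = 45
Lille-Strasbourg-Marseille-Bordeaux: 20 + 5 + 11 = 36
Lille-Strasbourg-Nantes-Bordeaux: 20 + 8 + 15 = 43
The minimum is 36.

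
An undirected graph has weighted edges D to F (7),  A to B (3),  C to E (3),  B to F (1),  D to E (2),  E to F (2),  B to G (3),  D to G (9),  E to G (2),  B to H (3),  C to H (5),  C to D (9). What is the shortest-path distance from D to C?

Some routes from D to C:
D - F - E - C: 7 + 2 + 3 = 12
D - E - C: 2 + 3 = 5
D - C: 9
Shortest: 5.

5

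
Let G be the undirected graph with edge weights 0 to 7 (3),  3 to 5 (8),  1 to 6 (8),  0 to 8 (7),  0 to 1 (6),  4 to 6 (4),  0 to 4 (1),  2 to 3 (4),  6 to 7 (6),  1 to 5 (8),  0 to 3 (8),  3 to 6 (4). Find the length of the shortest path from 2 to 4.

12

Comparing a few candidate routes:
2 -> 3 -> 0 -> 7 -> 6 -> 4: 4 + 8 + 3 + 6 + 4 = 25
2 -> 3 -> 6 -> 1 -> 0 -> 4: 4 + 4 + 8 + 6 + 1 = 23
2 -> 3 -> 6 -> 7 -> 0 -> 4: 4 + 4 + 6 + 3 + 1 = 18
2 -> 3 -> 5 -> 1 -> 0 -> 4: 4 + 8 + 8 + 6 + 1 = 27
2 -> 3 -> 6 -> 4: 4 + 4 + 4 = 12
2 -> 3 -> 0 -> 4: 4 + 8 + 1 = 13
Shortest: 12.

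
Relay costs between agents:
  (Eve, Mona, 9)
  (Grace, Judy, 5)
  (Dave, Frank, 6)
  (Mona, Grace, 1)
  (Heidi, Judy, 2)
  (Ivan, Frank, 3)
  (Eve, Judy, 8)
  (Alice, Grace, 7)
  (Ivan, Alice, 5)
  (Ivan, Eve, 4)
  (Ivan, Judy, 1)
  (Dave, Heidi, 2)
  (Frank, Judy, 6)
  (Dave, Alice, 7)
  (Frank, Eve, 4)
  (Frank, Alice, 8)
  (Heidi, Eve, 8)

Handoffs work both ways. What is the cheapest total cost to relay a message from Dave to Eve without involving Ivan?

10

Checking several routes:
Dave → Frank → Eve: 6 + 4 = 10
Dave → Heidi → Judy → Eve: 2 + 2 + 8 = 12
Dave → Heidi → Eve: 2 + 8 = 10
Shortest: 10.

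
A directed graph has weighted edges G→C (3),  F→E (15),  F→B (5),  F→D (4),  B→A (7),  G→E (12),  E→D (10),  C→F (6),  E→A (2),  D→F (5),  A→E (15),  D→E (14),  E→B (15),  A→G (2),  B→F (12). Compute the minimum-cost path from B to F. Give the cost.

Candidate routes:
B-A-G-E-D-F: 7 + 2 + 12 + 10 + 5 = 36
B-A-E-D-F: 7 + 15 + 10 + 5 = 37
B-F: 12
B-A-G-C-F: 7 + 2 + 3 + 6 = 18
Best route has total 12.

12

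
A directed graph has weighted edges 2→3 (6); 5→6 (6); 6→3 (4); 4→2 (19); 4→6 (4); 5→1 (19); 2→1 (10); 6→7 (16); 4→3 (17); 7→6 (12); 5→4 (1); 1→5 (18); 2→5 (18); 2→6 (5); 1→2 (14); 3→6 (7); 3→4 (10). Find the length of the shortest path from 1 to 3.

A few of the 1→3 routes:
1 - 5 - 4 - 6 - 3: 18 + 1 + 4 + 4 = 27
1 - 2 - 6 - 3: 14 + 5 + 4 = 23
1 - 2 - 3: 14 + 6 = 20
The minimum is 20.

20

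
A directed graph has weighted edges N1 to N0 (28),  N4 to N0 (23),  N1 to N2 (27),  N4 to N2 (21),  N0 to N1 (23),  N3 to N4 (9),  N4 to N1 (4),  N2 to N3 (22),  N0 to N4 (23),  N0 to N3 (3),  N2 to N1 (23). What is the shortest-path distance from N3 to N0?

32

Candidate routes:
N3 - N4 - N2 - N1 - N0: 9 + 21 + 23 + 28 = 81
N3 - N4 - N1 - N0: 9 + 4 + 28 = 41
N3 - N4 - N0: 9 + 23 = 32
Best route has total 32.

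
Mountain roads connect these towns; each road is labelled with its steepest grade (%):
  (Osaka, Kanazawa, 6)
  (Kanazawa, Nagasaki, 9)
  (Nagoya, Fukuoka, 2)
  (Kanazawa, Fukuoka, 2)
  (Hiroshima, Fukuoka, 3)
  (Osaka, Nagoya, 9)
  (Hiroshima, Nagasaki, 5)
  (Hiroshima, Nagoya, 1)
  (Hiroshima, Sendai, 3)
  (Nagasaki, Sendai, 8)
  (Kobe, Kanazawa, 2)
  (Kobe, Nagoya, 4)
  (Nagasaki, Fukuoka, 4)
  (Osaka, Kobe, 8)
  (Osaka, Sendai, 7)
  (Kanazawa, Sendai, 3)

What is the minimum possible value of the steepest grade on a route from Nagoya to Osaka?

Some routes from Nagoya to Osaka:
Nagoya - Fukuoka - Kanazawa - Osaka: max(2, 2, 6) = 6
Nagoya - Fukuoka - Nagasaki - Hiroshima - Sendai - Kanazawa - Osaka: max(2, 4, 5, 3, 3, 6) = 6
Nagoya - Fukuoka - Hiroshima - Sendai - Kanazawa - Osaka: max(2, 3, 3, 3, 6) = 6
Best route has worst link 6%.

6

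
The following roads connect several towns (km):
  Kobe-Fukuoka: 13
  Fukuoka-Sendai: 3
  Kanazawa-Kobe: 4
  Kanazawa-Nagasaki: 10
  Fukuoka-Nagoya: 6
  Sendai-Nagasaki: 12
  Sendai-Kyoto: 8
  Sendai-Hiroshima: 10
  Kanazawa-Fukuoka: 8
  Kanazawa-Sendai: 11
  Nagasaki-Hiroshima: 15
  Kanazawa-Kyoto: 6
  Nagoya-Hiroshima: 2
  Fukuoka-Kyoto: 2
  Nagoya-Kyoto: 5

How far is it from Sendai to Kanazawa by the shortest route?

11

Comparing a few candidate routes:
Sendai -> Fukuoka -> Kanazawa: 3 + 8 = 11
Sendai -> Kyoto -> Kanazawa: 8 + 6 = 14
Sendai -> Kanazawa: 11
Sendai -> Fukuoka -> Kyoto -> Kanazawa: 3 + 2 + 6 = 11
Shortest: 11 km.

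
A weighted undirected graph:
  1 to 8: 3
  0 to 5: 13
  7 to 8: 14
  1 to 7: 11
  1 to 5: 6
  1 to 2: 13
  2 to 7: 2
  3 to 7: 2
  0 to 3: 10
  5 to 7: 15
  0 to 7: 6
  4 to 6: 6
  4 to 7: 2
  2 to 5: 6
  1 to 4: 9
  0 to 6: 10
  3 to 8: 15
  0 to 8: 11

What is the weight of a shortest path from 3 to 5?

Some routes from 3 to 5:
3 - 7 - 0 - 5: 2 + 6 + 13 = 21
3 - 7 - 5: 2 + 15 = 17
3 - 7 - 4 - 1 - 5: 2 + 2 + 9 + 6 = 19
3 - 7 - 2 - 5: 2 + 2 + 6 = 10
3 - 7 - 1 - 5: 2 + 11 + 6 = 19
Shortest: 10.

10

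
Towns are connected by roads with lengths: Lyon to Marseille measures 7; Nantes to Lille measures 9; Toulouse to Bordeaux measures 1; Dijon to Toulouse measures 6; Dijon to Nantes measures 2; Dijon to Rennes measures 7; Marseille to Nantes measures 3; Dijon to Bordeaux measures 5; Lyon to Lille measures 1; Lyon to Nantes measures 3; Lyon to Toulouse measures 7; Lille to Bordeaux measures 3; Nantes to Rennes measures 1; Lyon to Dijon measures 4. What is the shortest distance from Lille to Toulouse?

Comparing a few candidate routes:
Lille-Bordeaux-Toulouse: 3 + 1 = 4
Lille-Lyon-Dijon-Bordeaux-Toulouse: 1 + 4 + 5 + 1 = 11
Lille-Lyon-Dijon-Toulouse: 1 + 4 + 6 = 11
Lille-Lyon-Nantes-Dijon-Bordeaux-Toulouse: 1 + 3 + 2 + 5 + 1 = 12
Lille-Lyon-Toulouse: 1 + 7 = 8
Best route has total 4.

4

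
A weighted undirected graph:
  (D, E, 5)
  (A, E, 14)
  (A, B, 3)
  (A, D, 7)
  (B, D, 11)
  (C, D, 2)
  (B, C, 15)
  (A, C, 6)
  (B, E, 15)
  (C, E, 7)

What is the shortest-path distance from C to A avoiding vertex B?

6

Routes from C to A avoiding B:
C -> A: 6
C -> D -> E -> A: 2 + 5 + 14 = 21
C -> D -> A: 2 + 7 = 9
C -> E -> A: 7 + 14 = 21
C -> E -> D -> A: 7 + 5 + 7 = 19
The minimum is 6.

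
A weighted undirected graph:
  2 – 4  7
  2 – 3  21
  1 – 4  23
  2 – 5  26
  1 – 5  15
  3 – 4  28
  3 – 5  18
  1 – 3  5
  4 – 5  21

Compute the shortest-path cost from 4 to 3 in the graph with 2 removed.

28

Some routes from 4 to 3 avoiding 2:
4-5-1-3: 21 + 15 + 5 = 41
4-1-3: 23 + 5 = 28
4-3: 28
4-5-3: 21 + 18 = 39
Shortest: 28.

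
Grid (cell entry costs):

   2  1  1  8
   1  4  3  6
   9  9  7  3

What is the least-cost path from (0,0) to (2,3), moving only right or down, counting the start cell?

One optimal route is (0,0) -> (0,1) -> (0,2) -> (1,2) -> (1,3) -> (2,3).
Its cost is 2 + 1 + 1 + 3 + 6 + 3 = 16.

16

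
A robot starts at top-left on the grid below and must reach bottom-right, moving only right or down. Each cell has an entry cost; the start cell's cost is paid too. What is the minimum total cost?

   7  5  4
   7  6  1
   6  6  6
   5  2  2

Best path: (0,0)→(0,1)→(0,2)→(1,2)→(2,2)→(3,2)
Cost: 7 + 5 + 4 + 1 + 6 + 2 = 25

25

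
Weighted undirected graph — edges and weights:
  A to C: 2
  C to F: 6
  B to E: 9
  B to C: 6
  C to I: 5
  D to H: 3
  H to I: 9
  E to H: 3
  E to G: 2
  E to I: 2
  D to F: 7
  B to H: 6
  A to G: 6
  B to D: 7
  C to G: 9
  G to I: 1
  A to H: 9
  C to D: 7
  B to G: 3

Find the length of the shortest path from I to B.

Checking several routes:
I→E→H→B: 2 + 3 + 6 = 11
I→E→G→B: 2 + 2 + 3 = 7
I→E→B: 2 + 9 = 11
I→G→B: 1 + 3 = 4
The minimum is 4.

4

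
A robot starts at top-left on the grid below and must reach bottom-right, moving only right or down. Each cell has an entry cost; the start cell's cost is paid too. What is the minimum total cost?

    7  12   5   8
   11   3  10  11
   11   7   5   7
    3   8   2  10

One optimal route is [0,0] → [1,0] → [1,1] → [2,1] → [2,2] → [3,2] → [3,3].
Its cost is 7 + 11 + 3 + 7 + 5 + 2 + 10 = 45.
For comparison, the top-then-right route costs 60.

45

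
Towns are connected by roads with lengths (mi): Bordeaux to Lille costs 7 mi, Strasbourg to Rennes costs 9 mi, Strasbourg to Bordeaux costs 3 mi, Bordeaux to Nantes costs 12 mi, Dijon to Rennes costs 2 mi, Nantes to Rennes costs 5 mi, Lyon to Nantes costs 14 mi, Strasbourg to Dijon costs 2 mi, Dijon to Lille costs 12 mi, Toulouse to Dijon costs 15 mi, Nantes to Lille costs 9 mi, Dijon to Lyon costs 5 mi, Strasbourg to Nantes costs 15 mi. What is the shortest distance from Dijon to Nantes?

Some routes from Dijon to Nantes:
Dijon -> Rennes -> Nantes: 2 + 5 = 7
Dijon -> Strasbourg -> Nantes: 2 + 15 = 17
Dijon -> Lyon -> Nantes: 5 + 14 = 19
Dijon -> Strasbourg -> Bordeaux -> Lille -> Nantes: 2 + 3 + 7 + 9 = 21
Dijon -> Strasbourg -> Rennes -> Nantes: 2 + 9 + 5 = 16
Dijon -> Strasbourg -> Bordeaux -> Nantes: 2 + 3 + 12 = 17
Best route has total 7 mi.

7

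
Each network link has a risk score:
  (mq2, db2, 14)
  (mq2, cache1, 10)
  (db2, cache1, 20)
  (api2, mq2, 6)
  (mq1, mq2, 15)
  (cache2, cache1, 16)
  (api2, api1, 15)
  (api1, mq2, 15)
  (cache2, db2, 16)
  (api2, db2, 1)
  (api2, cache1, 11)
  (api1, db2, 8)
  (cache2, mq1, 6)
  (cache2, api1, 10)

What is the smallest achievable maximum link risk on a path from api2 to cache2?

Comparing a few candidate routes:
api2→cache1→mq2→db2→api1→cache2: max(11, 10, 14, 8, 10) = 14
api2→mq2→api1→cache2: max(6, 15, 10) = 15
api2→cache1→mq2→mq1→cache2: max(11, 10, 15, 6) = 15
api2→cache1→mq2→api1→cache2: max(11, 10, 15, 10) = 15
api2→db2→api1→cache2: max(1, 8, 10) = 10
api2→mq2→db2→api1→cache2: max(6, 14, 8, 10) = 14
Smallest bottleneck: 10.

10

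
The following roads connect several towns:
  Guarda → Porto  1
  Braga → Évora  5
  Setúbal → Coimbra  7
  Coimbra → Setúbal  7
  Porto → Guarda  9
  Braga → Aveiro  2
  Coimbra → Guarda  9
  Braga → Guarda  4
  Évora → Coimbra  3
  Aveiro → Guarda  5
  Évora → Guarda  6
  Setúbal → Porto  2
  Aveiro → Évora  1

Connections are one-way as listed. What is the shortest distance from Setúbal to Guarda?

11

Routes from Setúbal to Guarda:
Setúbal - Coimbra - Guarda: 7 + 9 = 16
Setúbal - Porto - Guarda: 2 + 9 = 11
Shortest: 11.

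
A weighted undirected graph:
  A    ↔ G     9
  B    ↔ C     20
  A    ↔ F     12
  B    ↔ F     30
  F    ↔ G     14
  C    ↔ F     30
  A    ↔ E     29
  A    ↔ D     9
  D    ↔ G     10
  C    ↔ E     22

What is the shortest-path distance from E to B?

42

Checking several routes:
E → A → F → B: 29 + 12 + 30 = 71
E → C → F → B: 22 + 30 + 30 = 82
E → C → B: 22 + 20 = 42
Best route has total 42.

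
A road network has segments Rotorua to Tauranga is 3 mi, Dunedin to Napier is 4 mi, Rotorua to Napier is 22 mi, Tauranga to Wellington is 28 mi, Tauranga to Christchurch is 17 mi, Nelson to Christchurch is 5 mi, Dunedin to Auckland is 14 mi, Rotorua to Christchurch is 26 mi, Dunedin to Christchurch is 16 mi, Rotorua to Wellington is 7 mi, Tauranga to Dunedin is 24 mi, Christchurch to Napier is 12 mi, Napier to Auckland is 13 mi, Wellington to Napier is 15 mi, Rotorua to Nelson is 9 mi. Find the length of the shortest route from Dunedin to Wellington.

Checking several routes:
Dunedin-Tauranga-Rotorua-Wellington: 24 + 3 + 7 = 34
Dunedin-Napier-Rotorua-Wellington: 4 + 22 + 7 = 33
Dunedin-Napier-Wellington: 4 + 15 = 19
Dunedin-Christchurch-Nelson-Rotorua-Wellington: 16 + 5 + 9 + 7 = 37
Shortest: 19 mi.

19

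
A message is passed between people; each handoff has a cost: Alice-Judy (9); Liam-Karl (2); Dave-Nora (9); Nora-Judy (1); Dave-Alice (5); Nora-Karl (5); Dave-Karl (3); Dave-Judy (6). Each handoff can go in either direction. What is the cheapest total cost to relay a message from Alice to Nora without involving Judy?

13

Routes from Alice to Nora avoiding Judy:
Alice-Dave-Karl-Nora: 5 + 3 + 5 = 13
Alice-Dave-Nora: 5 + 9 = 14
Best route has total 13.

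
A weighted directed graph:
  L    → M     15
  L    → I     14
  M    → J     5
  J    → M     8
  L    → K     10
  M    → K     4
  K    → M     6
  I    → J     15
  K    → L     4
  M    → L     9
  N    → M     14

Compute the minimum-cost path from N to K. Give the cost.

18

Routes from N to K:
N→M→L→K: 14 + 9 + 10 = 33
N→M→K: 14 + 4 = 18
Shortest: 18.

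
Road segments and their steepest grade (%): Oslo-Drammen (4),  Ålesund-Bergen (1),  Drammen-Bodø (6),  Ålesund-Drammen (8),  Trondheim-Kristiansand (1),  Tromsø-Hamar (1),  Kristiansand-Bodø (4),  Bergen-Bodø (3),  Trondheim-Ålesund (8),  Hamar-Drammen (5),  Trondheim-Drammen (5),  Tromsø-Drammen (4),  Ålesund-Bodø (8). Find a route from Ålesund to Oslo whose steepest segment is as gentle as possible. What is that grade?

Comparing a few candidate routes:
Ålesund -> Trondheim -> Drammen -> Oslo: max(8, 5, 4) = 8
Ålesund -> Trondheim -> Kristiansand -> Bodø -> Drammen -> Oslo: max(8, 1, 4, 6, 4) = 8
Ålesund -> Bodø -> Kristiansand -> Trondheim -> Drammen -> Oslo: max(8, 4, 1, 5, 4) = 8
Ålesund -> Bergen -> Bodø -> Kristiansand -> Trondheim -> Drammen -> Oslo: max(1, 3, 4, 1, 5, 4) = 5
Ålesund -> Bergen -> Bodø -> Drammen -> Oslo: max(1, 3, 6, 4) = 6
Ålesund -> Bodø -> Drammen -> Oslo: max(8, 6, 4) = 8
Smallest bottleneck: 5%.

5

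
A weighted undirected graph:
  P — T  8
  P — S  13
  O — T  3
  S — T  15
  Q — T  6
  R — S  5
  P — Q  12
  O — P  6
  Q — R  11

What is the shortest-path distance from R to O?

20

Comparing a few candidate routes:
R-Q-T-O: 11 + 6 + 3 = 20
R-S-T-O: 5 + 15 + 3 = 23
R-S-P-O: 5 + 13 + 6 = 24
The minimum is 20.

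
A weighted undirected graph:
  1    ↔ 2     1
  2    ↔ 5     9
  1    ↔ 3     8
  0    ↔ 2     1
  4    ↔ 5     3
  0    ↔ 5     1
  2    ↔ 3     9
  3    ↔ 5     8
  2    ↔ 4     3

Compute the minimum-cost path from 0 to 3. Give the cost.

A few of the 0→3 routes:
0 - 5 - 4 - 2 - 3: 1 + 3 + 3 + 9 = 16
0 - 2 - 3: 1 + 9 = 10
0 - 2 - 1 - 3: 1 + 1 + 8 = 10
0 - 5 - 3: 1 + 8 = 9
0 - 2 - 4 - 5 - 3: 1 + 3 + 3 + 8 = 15
Shortest: 9.

9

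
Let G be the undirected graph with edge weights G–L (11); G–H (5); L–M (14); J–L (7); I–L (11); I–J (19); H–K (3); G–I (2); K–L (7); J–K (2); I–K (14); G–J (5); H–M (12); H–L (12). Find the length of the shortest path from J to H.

5

Checking several routes:
J - L - H: 7 + 12 = 19
J - L - K - H: 7 + 7 + 3 = 17
J - K - L - H: 2 + 7 + 12 = 21
J - G - H: 5 + 5 = 10
J - K - H: 2 + 3 = 5
Shortest: 5.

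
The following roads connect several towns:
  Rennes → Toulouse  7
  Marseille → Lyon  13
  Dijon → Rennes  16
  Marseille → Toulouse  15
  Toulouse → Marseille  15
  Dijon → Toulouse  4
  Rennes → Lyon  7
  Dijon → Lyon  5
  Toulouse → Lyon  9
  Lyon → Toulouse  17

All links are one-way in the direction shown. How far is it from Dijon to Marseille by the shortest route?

Routes from Dijon to Marseille:
Dijon-Rennes-Toulouse-Marseille: 16 + 7 + 15 = 38
Dijon-Toulouse-Marseille: 4 + 15 = 19
Dijon-Lyon-Toulouse-Marseille: 5 + 17 + 15 = 37
Dijon-Rennes-Lyon-Toulouse-Marseille: 16 + 7 + 17 + 15 = 55
Shortest: 19.

19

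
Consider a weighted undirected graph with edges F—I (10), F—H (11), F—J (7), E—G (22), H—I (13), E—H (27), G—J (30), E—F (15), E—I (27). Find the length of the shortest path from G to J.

Paths from G to J:
G-E-F-J: 22 + 15 + 7 = 44
G-E-H-I-F-J: 22 + 27 + 13 + 10 + 7 = 79
G-E-I-F-J: 22 + 27 + 10 + 7 = 66
G-E-I-H-F-J: 22 + 27 + 13 + 11 + 7 = 80
G-J: 30
G-E-H-F-J: 22 + 27 + 11 + 7 = 67
Best route has total 30.

30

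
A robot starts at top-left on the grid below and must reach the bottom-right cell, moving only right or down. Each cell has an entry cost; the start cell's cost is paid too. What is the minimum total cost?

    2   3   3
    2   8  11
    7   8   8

Take (0,0) -> (0,1) -> (0,2) -> (1,2) -> (2,2) for a total of 2 + 3 + 3 + 11 + 8 = 27.

27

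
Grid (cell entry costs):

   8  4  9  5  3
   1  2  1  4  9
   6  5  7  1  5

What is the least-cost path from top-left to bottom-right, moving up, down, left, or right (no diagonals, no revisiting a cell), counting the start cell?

Cheapest: [0,0] [1,0] [1,1] [1,2] [1,3] [2,3] [2,4]
  8 + 1 + 2 + 1 + 4 + 1 + 5 = 22

22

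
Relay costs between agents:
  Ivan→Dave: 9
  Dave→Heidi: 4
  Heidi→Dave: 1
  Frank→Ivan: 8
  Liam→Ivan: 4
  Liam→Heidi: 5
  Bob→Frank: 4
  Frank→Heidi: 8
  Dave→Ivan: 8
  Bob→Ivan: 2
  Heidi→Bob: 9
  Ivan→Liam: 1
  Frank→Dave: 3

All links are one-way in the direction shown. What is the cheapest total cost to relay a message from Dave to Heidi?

4

Routes from Dave to Heidi:
Dave→Ivan→Liam→Heidi: 8 + 1 + 5 = 14
Dave→Heidi: 4
The minimum is 4.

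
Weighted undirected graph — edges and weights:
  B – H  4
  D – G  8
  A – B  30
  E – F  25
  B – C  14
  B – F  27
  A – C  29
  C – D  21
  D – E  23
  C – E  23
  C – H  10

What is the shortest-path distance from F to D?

48

Checking several routes:
F→E→D: 25 + 23 = 48
F→B→C→D: 27 + 14 + 21 = 62
F→B→H→C→D: 27 + 4 + 10 + 21 = 62
The minimum is 48.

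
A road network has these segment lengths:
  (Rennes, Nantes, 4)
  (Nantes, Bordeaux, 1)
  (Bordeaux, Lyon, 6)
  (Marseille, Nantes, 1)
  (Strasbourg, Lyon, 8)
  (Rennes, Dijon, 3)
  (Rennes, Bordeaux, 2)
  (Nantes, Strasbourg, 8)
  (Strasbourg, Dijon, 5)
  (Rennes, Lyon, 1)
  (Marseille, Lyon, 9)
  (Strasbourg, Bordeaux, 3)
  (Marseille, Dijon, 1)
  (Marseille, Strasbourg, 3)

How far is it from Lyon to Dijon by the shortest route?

Checking several routes:
Lyon→Rennes→Bordeaux→Nantes→Marseille→Dijon: 1 + 2 + 1 + 1 + 1 = 6
Lyon→Rennes→Nantes→Marseille→Dijon: 1 + 4 + 1 + 1 = 7
Lyon→Rennes→Dijon: 1 + 3 = 4
Best route has total 4.

4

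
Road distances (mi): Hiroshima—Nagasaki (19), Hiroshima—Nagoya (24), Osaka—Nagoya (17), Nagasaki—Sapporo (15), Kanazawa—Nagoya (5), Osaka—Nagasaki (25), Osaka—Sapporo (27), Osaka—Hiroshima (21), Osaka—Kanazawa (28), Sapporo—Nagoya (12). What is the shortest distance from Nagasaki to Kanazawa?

Checking several routes:
Nagasaki -> Hiroshima -> Nagoya -> Kanazawa: 19 + 24 + 5 = 48
Nagasaki -> Osaka -> Kanazawa: 25 + 28 = 53
Nagasaki -> Osaka -> Nagoya -> Kanazawa: 25 + 17 + 5 = 47
Nagasaki -> Sapporo -> Nagoya -> Kanazawa: 15 + 12 + 5 = 32
Nagasaki -> Sapporo -> Osaka -> Nagoya -> Kanazawa: 15 + 27 + 17 + 5 = 64
Nagasaki -> Hiroshima -> Osaka -> Nagoya -> Kanazawa: 19 + 21 + 17 + 5 = 62
Best route has total 32 mi.

32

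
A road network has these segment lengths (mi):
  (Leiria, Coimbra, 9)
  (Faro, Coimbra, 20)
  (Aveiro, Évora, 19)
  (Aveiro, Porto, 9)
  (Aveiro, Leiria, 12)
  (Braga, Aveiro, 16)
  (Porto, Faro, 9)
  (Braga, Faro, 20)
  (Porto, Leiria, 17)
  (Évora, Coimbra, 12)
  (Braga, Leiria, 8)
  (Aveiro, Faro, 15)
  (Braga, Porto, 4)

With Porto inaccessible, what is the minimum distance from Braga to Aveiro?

16

Comparing a few candidate routes:
Braga → Leiria → Coimbra → Évora → Aveiro: 8 + 9 + 12 + 19 = 48
Braga → Aveiro: 16
Braga → Leiria → Aveiro: 8 + 12 = 20
Braga → Faro → Aveiro: 20 + 15 = 35
Best route has total 16 mi.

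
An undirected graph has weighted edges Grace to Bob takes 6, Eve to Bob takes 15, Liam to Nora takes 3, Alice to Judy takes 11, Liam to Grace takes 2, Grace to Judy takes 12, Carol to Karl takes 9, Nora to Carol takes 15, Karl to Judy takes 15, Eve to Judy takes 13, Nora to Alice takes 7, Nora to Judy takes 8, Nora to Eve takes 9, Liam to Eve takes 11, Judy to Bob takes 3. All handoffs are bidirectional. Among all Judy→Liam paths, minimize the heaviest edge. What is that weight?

A few of the Judy→Liam routes:
Judy→Alice→Nora→Eve→Liam: max(11, 7, 9, 11) = 11
Judy→Nora→Eve→Liam: max(8, 9, 11) = 11
Judy→Bob→Grace→Liam: max(3, 6, 2) = 6
Judy→Nora→Liam: max(8, 3) = 8
Judy→Alice→Nora→Liam: max(11, 7, 3) = 11
Best route has worst link 6.

6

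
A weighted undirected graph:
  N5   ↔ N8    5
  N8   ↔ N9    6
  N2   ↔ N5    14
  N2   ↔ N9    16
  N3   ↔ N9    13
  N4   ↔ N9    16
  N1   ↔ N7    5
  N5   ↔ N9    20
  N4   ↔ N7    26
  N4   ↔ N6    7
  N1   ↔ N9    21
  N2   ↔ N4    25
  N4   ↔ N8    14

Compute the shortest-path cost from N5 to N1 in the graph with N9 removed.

50

Routes from N5 to N1 avoiding N9:
N5 -> N2 -> N4 -> N7 -> N1: 14 + 25 + 26 + 5 = 70
N5 -> N8 -> N4 -> N7 -> N1: 5 + 14 + 26 + 5 = 50
Shortest: 50.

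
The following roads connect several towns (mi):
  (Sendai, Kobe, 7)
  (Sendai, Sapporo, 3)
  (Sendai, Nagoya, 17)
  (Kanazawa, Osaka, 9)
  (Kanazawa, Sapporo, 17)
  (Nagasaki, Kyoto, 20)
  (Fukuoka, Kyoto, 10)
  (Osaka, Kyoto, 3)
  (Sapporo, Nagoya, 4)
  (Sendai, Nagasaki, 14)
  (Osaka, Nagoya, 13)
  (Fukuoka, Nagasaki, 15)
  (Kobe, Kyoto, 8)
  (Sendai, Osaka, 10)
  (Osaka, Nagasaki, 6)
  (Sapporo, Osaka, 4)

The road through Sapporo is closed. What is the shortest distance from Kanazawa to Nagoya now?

22

A few of the Kanazawa→Nagoya routes:
Kanazawa → Osaka → Kyoto → Kobe → Sendai → Nagoya: 9 + 3 + 8 + 7 + 17 = 44
Kanazawa → Osaka → Sendai → Nagoya: 9 + 10 + 17 = 36
Kanazawa → Osaka → Nagoya: 9 + 13 = 22
The minimum is 22 mi.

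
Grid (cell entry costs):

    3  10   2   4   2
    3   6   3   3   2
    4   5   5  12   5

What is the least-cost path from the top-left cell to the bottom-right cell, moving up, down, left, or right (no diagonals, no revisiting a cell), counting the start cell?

25

One optimal route is r0c0 r1c0 r1c1 r1c2 r1c3 r1c4 r2c4.
Its cost is 3 + 3 + 6 + 3 + 3 + 2 + 5 = 25.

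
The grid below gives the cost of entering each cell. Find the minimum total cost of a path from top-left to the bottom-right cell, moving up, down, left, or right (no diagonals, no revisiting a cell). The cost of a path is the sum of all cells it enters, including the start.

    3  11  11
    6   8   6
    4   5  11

Take r0c0 r1c0 r2c0 r2c1 r2c2 for a total of 3 + 6 + 4 + 5 + 11 = 29.

29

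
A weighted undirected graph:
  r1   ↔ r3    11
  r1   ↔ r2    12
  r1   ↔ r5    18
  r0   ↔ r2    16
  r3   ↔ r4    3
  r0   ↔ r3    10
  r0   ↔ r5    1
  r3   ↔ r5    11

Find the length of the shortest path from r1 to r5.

18

Routes from r1 to r5:
r1 -> r2 -> r0 -> r3 -> r5: 12 + 16 + 10 + 11 = 49
r1 -> r5: 18
r1 -> r2 -> r0 -> r5: 12 + 16 + 1 = 29
r1 -> r3 -> r5: 11 + 11 = 22
r1 -> r3 -> r0 -> r5: 11 + 10 + 1 = 22
The minimum is 18.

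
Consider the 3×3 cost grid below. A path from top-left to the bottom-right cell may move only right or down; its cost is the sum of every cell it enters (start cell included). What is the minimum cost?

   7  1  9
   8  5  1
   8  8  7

Path [0,0]→[0,1]→[1,1]→[1,2]→[2,2]: 7 + 1 + 5 + 1 + 7 = 21.
(Top row then right column would cost 25.)

21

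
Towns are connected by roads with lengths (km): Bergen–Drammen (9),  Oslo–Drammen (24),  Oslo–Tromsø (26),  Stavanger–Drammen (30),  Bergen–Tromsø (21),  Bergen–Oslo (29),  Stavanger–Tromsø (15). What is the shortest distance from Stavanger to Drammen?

30

Paths from Stavanger to Drammen:
Stavanger -> Tromsø -> Bergen -> Oslo -> Drammen: 15 + 21 + 29 + 24 = 89
Stavanger -> Tromsø -> Bergen -> Drammen: 15 + 21 + 9 = 45
Stavanger -> Tromsø -> Oslo -> Bergen -> Drammen: 15 + 26 + 29 + 9 = 79
Stavanger -> Tromsø -> Oslo -> Drammen: 15 + 26 + 24 = 65
Stavanger -> Drammen: 30
Best route has total 30 km.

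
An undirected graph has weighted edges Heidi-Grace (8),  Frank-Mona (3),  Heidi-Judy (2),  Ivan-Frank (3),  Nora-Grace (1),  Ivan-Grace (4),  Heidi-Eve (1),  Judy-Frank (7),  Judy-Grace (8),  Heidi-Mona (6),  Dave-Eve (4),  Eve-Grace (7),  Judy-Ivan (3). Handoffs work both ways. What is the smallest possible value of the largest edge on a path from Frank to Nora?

Comparing a few candidate routes:
Frank→Judy→Heidi→Eve→Grace→Nora: max(7, 2, 1, 7, 1) = 7
Frank→Ivan→Judy→Heidi→Eve→Grace→Nora: max(3, 3, 2, 1, 7, 1) = 7
Frank→Judy→Ivan→Grace→Nora: max(7, 3, 4, 1) = 7
Frank→Mona→Heidi→Eve→Grace→Nora: max(3, 6, 1, 7, 1) = 7
Frank→Ivan→Grace→Nora: max(3, 4, 1) = 4
Frank→Mona→Heidi→Judy→Ivan→Grace→Nora: max(3, 6, 2, 3, 4, 1) = 6
The minimum achievable maximum is 4.

4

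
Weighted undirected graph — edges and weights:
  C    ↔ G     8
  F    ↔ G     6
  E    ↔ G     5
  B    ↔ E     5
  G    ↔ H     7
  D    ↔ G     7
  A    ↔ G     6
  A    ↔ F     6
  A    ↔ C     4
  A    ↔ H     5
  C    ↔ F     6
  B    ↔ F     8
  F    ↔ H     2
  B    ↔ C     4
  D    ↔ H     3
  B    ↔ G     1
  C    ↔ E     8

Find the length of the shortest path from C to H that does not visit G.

8

Checking several routes:
C → A → F → H: 4 + 6 + 2 = 12
C → F → A → H: 6 + 6 + 5 = 17
C → B → F → H: 4 + 8 + 2 = 14
C → A → H: 4 + 5 = 9
C → F → H: 6 + 2 = 8
Best route has total 8.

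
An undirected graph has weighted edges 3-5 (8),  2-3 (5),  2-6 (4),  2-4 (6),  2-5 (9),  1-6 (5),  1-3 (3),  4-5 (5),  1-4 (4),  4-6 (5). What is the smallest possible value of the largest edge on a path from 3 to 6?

5

A few of the 3→6 routes:
3→1→4→6: max(3, 4, 5) = 5
3→2→6: max(5, 4) = 5
3→1→6: max(3, 5) = 5
Smallest bottleneck: 5.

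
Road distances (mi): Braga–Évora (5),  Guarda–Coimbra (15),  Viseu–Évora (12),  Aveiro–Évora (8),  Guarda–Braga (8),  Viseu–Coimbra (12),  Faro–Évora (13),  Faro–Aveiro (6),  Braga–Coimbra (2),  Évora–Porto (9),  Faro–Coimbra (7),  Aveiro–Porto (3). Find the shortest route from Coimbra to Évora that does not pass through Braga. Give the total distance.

20

Some routes from Coimbra to Évora avoiding Braga:
Coimbra - Viseu - Évora: 12 + 12 = 24
Coimbra - Faro - Aveiro - Évora: 7 + 6 + 8 = 21
Coimbra - Faro - Évora: 7 + 13 = 20
The minimum is 20 mi.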